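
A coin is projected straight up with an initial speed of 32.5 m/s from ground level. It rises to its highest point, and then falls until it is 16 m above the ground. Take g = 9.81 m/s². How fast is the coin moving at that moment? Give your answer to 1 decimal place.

27.2 m/s

Phase 1 (rising): v₀ = 32.5 m/s, a = -9.81 m/s².
v = v₀ + at → t = (0 − 32.5) / -9.81 = 3.31 s
v² = v₀² + 2aΔx → Δx = (0² − 32.5²)/(2·-9.81) = 53.8 m

Phase 2 (falling): v₀ = 0 m/s, a = -9.81 m/s².
Falls 37.8 m from rest: t = √(2·37.8/9.81) = 2.78 s; v = g·t = 27.2 m/s.
Final speed = 27.2 m/s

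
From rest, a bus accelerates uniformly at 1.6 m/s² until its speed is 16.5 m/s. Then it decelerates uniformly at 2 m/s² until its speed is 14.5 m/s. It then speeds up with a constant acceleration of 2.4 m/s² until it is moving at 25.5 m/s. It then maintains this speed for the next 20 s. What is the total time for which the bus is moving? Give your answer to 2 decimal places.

35.90 s

Phase 1 (accelerating): v₀ = 0 m/s, a = 1.6 m/s².
v = v₀ + at → t = (16.5 − 0) / 1.6 = 10.3 s
v² = v₀² + 2aΔx → Δx = (16.5² − 0²)/(2·1.6) = 85.1 m

Phase 2 (decelerating): v₀ = 16.5 m/s, a = -2 m/s².
v = v₀ + at → t = (14.5 − 16.5) / -2 = 1.00 s
v² = v₀² + 2aΔx → Δx = (14.5² − 16.5²)/(2·-2) = 15.5 m

Phase 3 (accelerating): v₀ = 14.5 m/s, a = 2.4 m/s².
v = v₀ + at → t = (25.5 − 14.5) / 2.4 = 4.58 s
v² = v₀² + 2aΔx → Δx = (25.5² − 14.5²)/(2·2.4) = 91.7 m

Phase 4 (constant speed): v₀ = 25.5 m/s, a = 0 m/s².
v = v₀ + at = 25.5 + (0)(20) = 25.5 m/s
Δx = v₀t + ½at² = 25.5·20 + 0.5·0·20² = 510 m
Total time = 10.3 + 1.00 + 4.58 + 20.0 = 35.9 s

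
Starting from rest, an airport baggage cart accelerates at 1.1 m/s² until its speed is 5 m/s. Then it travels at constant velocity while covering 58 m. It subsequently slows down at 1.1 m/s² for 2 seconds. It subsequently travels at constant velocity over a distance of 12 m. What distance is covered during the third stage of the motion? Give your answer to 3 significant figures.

7.80 m

Phase 1 (accelerating): v₀ = 0 m/s, a = 1.1 m/s².
v = v₀ + at → t = (5 − 0) / 1.1 = 4.55 s
v² = v₀² + 2aΔx → Δx = (5² − 0²)/(2·1.1) = 11.4 m

Phase 2 (constant speed): v₀ = 5.00 m/s, a = 0 m/s².
Constant speed: t = d/v = 58/5.00 = 11.6 s

Phase 3 (decelerating): v₀ = 5.00 m/s, a = -1.1 m/s².
v = v₀ + at = 5.00 + (-1.1)(2) = 2.80 m/s
Δx = v₀t + ½at² = 5.00·2 + 0.5·-1.1·2² = 7.80 m
Distance in phase 3 = 7.80 m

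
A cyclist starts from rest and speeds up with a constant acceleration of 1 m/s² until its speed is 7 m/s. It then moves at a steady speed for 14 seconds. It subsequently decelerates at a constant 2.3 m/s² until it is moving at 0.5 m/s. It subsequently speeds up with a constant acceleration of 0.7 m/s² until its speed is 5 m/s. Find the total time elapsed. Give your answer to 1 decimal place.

Phase 1 (accelerating): v₀ = 0 m/s, a = 1 m/s².
v = v₀ + at → t = (7 − 0) / 1 = 7.00 s
v² = v₀² + 2aΔx → Δx = (7² − 0²)/(2·1) = 24.5 m

Phase 2 (constant speed): v₀ = 7.00 m/s, a = 0 m/s².
v = v₀ + at = 7.00 + (0)(14) = 7.00 m/s
Δx = v₀t + ½at² = 7.00·14 + 0.5·0·14² = 98.0 m

Phase 3 (decelerating): v₀ = 7.00 m/s, a = -2.3 m/s².
v = v₀ + at → t = (0.5 − 7.00) / -2.3 = 2.83 s
v² = v₀² + 2aΔx → Δx = (0.5² − 7.00²)/(2·-2.3) = 10.6 m

Phase 4 (accelerating): v₀ = 0.500 m/s, a = 0.7 m/s².
v = v₀ + at → t = (5 − 0.500) / 0.7 = 6.43 s
v² = v₀² + 2aΔx → Δx = (5² − 0.500²)/(2·0.7) = 17.7 m
Total time = 7.00 + 14.0 + 2.83 + 6.43 = 30.3 s

30.3 s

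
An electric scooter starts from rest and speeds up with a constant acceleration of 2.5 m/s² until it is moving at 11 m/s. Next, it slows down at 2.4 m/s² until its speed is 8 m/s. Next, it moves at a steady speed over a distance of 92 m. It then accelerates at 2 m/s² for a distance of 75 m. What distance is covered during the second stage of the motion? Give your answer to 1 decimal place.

Phase 1 (accelerating): v₀ = 0 m/s, a = 2.5 m/s².
v = v₀ + at → t = (11 − 0) / 2.5 = 4.40 s
v² = v₀² + 2aΔx → Δx = (11² − 0²)/(2·2.5) = 24.2 m

Phase 2 (decelerating): v₀ = 11.0 m/s, a = -2.4 m/s².
v = v₀ + at → t = (8 − 11.0) / -2.4 = 1.25 s
v² = v₀² + 2aΔx → Δx = (8² − 11.0²)/(2·-2.4) = 11.9 m
Distance in phase 2 = 11.9 m

11.9 m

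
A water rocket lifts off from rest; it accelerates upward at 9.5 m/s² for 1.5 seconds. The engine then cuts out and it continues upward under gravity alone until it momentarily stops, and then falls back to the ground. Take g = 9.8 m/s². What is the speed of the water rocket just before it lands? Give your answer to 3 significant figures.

20.3 m/s

Phase 1 (powered ascent): v₀ = 0 m/s, a = 9.5 m/s².
v = v₀ + at = 0 + (9.5)(1.5) = 14.2 m/s
Δx = v₀t + ½at² = 0·1.5 + 0.5·9.5·1.5² = 10.7 m

Phase 2 (coasting upward): v₀ = 14.2 m/s, a = -9.8 m/s².
v = v₀ + at → t = (0 − 14.2) / -9.8 = 1.45 s
v² = v₀² + 2aΔx → Δx = (0² − 14.2²)/(2·-9.8) = 10.4 m

Phase 3 (free fall): v₀ = 0 m/s, a = -9.8 m/s².
Falls 21.0 m from rest: t = √(2·21.0/9.8) = 2.07 s; v = g·t = 20.3 m/s.
Impact speed = 20.3 m/s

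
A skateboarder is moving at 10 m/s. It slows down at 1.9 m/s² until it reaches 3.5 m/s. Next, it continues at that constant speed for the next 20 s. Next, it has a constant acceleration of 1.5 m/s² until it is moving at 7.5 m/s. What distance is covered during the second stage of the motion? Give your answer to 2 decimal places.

70.00 m

Phase 1 (decelerating): v₀ = 10.0 m/s, a = -1.9 m/s².
v = v₀ + at → t = (3.5 − 10.0) / -1.9 = 3.42 s
v² = v₀² + 2aΔx → Δx = (3.5² − 10.0²)/(2·-1.9) = 23.1 m

Phase 2 (constant speed): v₀ = 3.50 m/s, a = 0 m/s².
v = v₀ + at = 3.50 + (0)(20) = 3.50 m/s
Δx = v₀t + ½at² = 3.50·20 + 0.5·0·20² = 70.0 m
Distance in phase 2 = 70.0 m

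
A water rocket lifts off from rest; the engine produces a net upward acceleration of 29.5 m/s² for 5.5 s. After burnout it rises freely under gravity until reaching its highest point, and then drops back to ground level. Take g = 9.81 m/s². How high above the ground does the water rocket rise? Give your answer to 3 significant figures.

Phase 1 (powered ascent): v₀ = 0 m/s, a = 29.5 m/s².
v = v₀ + at = 0 + (29.5)(5.5) = 162 m/s
Δx = v₀t + ½at² = 0·5.5 + 0.5·29.5·5.5² = 446 m

Phase 2 (coasting upward): v₀ = 162 m/s, a = -9.81 m/s².
v = v₀ + at → t = (0 − 162) / -9.81 = 16.5 s
v² = v₀² + 2aΔx → Δx = (0² − 162²)/(2·-9.81) = 1340 m
Maximum height = 446 + 1340 = 1790 m

1790 m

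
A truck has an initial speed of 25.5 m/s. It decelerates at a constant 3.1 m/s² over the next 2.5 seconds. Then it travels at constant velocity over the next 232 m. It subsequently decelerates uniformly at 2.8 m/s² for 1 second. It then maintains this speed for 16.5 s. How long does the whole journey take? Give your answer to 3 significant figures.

Phase 1 (decelerating): v₀ = 25.5 m/s, a = -3.1 m/s².
v = v₀ + at = 25.5 + (-3.1)(2.5) = 17.8 m/s
Δx = v₀t + ½at² = 25.5·2.5 + 0.5·-3.1·2.5² = 54.1 m

Phase 2 (constant speed): v₀ = 17.8 m/s, a = 0 m/s².
Constant speed: t = d/v = 232/17.8 = 13.1 s

Phase 3 (decelerating): v₀ = 17.8 m/s, a = -2.8 m/s².
v = v₀ + at = 17.8 + (-2.8)(1) = 14.9 m/s
Δx = v₀t + ½at² = 17.8·1 + 0.5·-2.8·1² = 16.4 m

Phase 4 (constant speed): v₀ = 14.9 m/s, a = 0 m/s².
v = v₀ + at = 14.9 + (0)(16.5) = 14.9 m/s
Δx = v₀t + ½at² = 14.9·16.5 + 0.5·0·16.5² = 247 m
Total time = 2.50 + 13.1 + 1.00 + 16.5 = 33.1 s

33.1 s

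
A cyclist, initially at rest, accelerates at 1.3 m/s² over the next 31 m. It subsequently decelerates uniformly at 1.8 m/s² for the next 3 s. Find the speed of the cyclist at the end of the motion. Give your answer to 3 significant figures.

Phase 1 (accelerating): v₀ = 0 m/s, a = 1.3 m/s².
v² = v₀² + 2aΔx = 0² + 2·1.3·31 = 80.6 → v = 8.98 m/s
t = (v − v₀)/a = (8.98 − 0)/1.3 = 6.91 s

Phase 2 (decelerating): v₀ = 8.98 m/s, a = -1.8 m/s².
v = v₀ + at = 8.98 + (-1.8)(3) = 3.58 m/s
Δx = v₀t + ½at² = 8.98·3 + 0.5·-1.8·3² = 18.8 m
Final speed = 3.58 m/s

3.58 m/s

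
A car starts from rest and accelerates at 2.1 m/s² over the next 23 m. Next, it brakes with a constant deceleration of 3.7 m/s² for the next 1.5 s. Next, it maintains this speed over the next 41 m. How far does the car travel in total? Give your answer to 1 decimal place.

Phase 1 (accelerating): v₀ = 0 m/s, a = 2.1 m/s².
v² = v₀² + 2aΔx = 0² + 2·2.1·23 = 96.6 → v = 9.83 m/s
t = (v − v₀)/a = (9.83 − 0)/2.1 = 4.68 s

Phase 2 (decelerating): v₀ = 9.83 m/s, a = -3.7 m/s².
v = v₀ + at = 9.83 + (-3.7)(1.5) = 4.28 m/s
Δx = v₀t + ½at² = 9.83·1.5 + 0.5·-3.7·1.5² = 10.6 m

Phase 3 (constant speed): v₀ = 4.28 m/s, a = 0 m/s².
Constant speed: t = d/v = 41/4.28 = 9.58 s
Total distance = 23.0 + 10.6 + 41.0 = 74.6 m

74.6 m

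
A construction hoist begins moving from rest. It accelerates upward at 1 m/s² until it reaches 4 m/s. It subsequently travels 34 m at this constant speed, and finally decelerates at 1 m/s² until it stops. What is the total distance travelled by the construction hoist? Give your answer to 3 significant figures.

50.0 m

Phase 1 (accelerating): v₀ = 0 m/s, a = 1 m/s².
v = v₀ + at → t = (4 − 0) / 1 = 4.00 s
v² = v₀² + 2aΔx → Δx = (4² − 0²)/(2·1) = 8.00 m

Phase 2 (constant speed): v₀ = 4.00 m/s, a = 0 m/s².
Constant speed: t = d/v = 34/4.00 = 8.50 s

Phase 3 (decelerating): v₀ = 4.00 m/s, a = -1 m/s².
v = v₀ + at → t = (0 − 4.00) / -1 = 4.00 s
v² = v₀² + 2aΔx → Δx = (0² − 4.00²)/(2·-1) = 8.00 m
Total distance = 8.00 + 34.0 + 8.00 = 50.0 m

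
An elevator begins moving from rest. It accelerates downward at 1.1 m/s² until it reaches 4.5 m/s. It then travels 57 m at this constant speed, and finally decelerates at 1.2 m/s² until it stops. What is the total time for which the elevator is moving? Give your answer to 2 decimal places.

20.51 s

Phase 1 (accelerating): v₀ = 0 m/s, a = 1.1 m/s².
v = v₀ + at → t = (4.5 − 0) / 1.1 = 4.09 s
v² = v₀² + 2aΔx → Δx = (4.5² − 0²)/(2·1.1) = 9.20 m

Phase 2 (constant speed): v₀ = 4.50 m/s, a = 0 m/s².
Constant speed: t = d/v = 57/4.50 = 12.7 s

Phase 3 (decelerating): v₀ = 4.50 m/s, a = -1.2 m/s².
v = v₀ + at → t = (0 − 4.50) / -1.2 = 3.75 s
v² = v₀² + 2aΔx → Δx = (0² − 4.50²)/(2·-1.2) = 8.44 m
Total time = 4.09 + 12.7 + 3.75 = 20.5 s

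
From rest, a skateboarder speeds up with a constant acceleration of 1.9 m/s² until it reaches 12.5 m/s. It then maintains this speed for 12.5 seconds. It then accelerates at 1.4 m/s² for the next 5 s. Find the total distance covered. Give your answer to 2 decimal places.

Phase 1 (accelerating): v₀ = 0 m/s, a = 1.9 m/s².
v = v₀ + at → t = (12.5 − 0) / 1.9 = 6.58 s
v² = v₀² + 2aΔx → Δx = (12.5² − 0²)/(2·1.9) = 41.1 m

Phase 2 (constant speed): v₀ = 12.5 m/s, a = 0 m/s².
v = v₀ + at = 12.5 + (0)(12.5) = 12.5 m/s
Δx = v₀t + ½at² = 12.5·12.5 + 0.5·0·12.5² = 156 m

Phase 3 (accelerating): v₀ = 12.5 m/s, a = 1.4 m/s².
v = v₀ + at = 12.5 + (1.4)(5) = 19.5 m/s
Δx = v₀t + ½at² = 12.5·5 + 0.5·1.4·5² = 80.0 m
Total distance = 41.1 + 156 + 80.0 = 277 m

277.37 m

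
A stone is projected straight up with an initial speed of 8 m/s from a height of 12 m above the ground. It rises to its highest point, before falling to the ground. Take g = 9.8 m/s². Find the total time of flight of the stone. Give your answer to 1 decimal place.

Phase 1 (rising): v₀ = 8.00 m/s, a = -9.8 m/s².
v = v₀ + at → t = (0 − 8.00) / -9.8 = 0.816 s
v² = v₀² + 2aΔx → Δx = (0² − 8.00²)/(2·-9.8) = 3.27 m

Phase 2 (falling): v₀ = 0 m/s, a = -9.8 m/s².
Falls 15.3 m from rest: t = √(2·15.3/9.8) = 1.77 s; v = g·t = 17.3 m/s.
Total time = 0.816 + 1.77 = 2.58 s

2.6 s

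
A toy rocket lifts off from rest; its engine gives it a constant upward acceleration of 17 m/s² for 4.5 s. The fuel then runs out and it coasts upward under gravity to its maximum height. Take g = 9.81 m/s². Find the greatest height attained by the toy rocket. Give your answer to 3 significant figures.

Phase 1 (powered ascent): v₀ = 0 m/s, a = 17 m/s².
v = v₀ + at = 0 + (17)(4.5) = 76.5 m/s
Δx = v₀t + ½at² = 0·4.5 + 0.5·17·4.5² = 172 m

Phase 2 (coasting upward): v₀ = 76.5 m/s, a = -9.81 m/s².
v = v₀ + at → t = (0 − 76.5) / -9.81 = 7.80 s
v² = v₀² + 2aΔx → Δx = (0² − 76.5²)/(2·-9.81) = 298 m
Maximum height = 172 + 298 = 470 m

470 m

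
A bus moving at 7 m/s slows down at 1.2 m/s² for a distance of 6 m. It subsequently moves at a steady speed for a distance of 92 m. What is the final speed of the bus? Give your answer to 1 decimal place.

Phase 1 (decelerating): v₀ = 7.00 m/s, a = -1.2 m/s².
v² = v₀² + 2aΔx = 7.00² + 2·-1.2·6 = 34.6 → v = 5.88 m/s
t = (v − v₀)/a = (5.88 − 7.00)/-1.2 = 0.932 s

Phase 2 (constant speed): v₀ = 5.88 m/s, a = 0 m/s².
Constant speed: t = d/v = 92/5.88 = 15.6 s
Final speed = 5.88 m/s

5.9 m/s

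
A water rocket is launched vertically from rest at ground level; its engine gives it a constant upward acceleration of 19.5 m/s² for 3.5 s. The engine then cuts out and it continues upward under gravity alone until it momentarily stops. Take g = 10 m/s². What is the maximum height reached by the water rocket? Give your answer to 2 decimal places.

352.34 m

Phase 1 (powered ascent): v₀ = 0 m/s, a = 19.5 m/s².
v = v₀ + at = 0 + (19.5)(3.5) = 68.2 m/s
Δx = v₀t + ½at² = 0·3.5 + 0.5·19.5·3.5² = 119 m

Phase 2 (coasting upward): v₀ = 68.2 m/s, a = -10 m/s².
v = v₀ + at → t = (0 − 68.2) / -10 = 6.83 s
v² = v₀² + 2aΔx → Δx = (0² − 68.2²)/(2·-10) = 233 m
Maximum height = 119 + 233 = 352 m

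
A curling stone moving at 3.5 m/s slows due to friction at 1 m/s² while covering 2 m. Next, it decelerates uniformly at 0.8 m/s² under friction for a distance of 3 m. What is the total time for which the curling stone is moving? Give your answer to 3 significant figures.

Phase 1 (decelerating): v₀ = 3.50 m/s, a = -1 m/s².
v² = v₀² + 2aΔx = 3.50² + 2·-1·2 = 8.25 → v = 2.87 m/s
t = (v − v₀)/a = (2.87 − 3.50)/-1 = 0.628 s

Phase 2 (decelerating): v₀ = 2.87 m/s, a = -0.8 m/s².
v² = v₀² + 2aΔx = 2.87² + 2·-0.8·3 = 3.45 → v = 1.86 m/s
t = (v − v₀)/a = (1.86 − 2.87)/-0.8 = 1.27 s
Total time = 0.628 + 1.27 = 1.90 s

1.90 s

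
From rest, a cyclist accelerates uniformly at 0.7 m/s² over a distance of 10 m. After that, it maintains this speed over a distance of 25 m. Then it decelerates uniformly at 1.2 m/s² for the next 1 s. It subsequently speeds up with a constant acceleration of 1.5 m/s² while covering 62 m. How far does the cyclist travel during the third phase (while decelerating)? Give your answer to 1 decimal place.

Phase 1 (accelerating): v₀ = 0 m/s, a = 0.7 m/s².
v² = v₀² + 2aΔx = 0² + 2·0.7·10 = 14.0 → v = 3.74 m/s
t = (v − v₀)/a = (3.74 − 0)/0.7 = 5.35 s

Phase 2 (constant speed): v₀ = 3.74 m/s, a = 0 m/s².
Constant speed: t = d/v = 25/3.74 = 6.68 s

Phase 3 (decelerating): v₀ = 3.74 m/s, a = -1.2 m/s².
v = v₀ + at = 3.74 + (-1.2)(1) = 2.54 m/s
Δx = v₀t + ½at² = 3.74·1 + 0.5·-1.2·1² = 3.14 m
Distance in phase 3 = 3.14 m

3.1 m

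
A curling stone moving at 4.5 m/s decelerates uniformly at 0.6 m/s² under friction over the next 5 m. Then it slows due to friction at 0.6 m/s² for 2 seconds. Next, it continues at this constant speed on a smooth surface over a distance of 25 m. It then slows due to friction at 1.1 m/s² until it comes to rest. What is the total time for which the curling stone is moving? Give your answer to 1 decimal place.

15.3 s

Phase 1 (decelerating): v₀ = 4.50 m/s, a = -0.6 m/s².
v² = v₀² + 2aΔx = 4.50² + 2·-0.6·5 = 14.2 → v = 3.77 m/s
t = (v − v₀)/a = (3.77 − 4.50)/-0.6 = 1.21 s

Phase 2 (decelerating): v₀ = 3.77 m/s, a = -0.6 m/s².
v = v₀ + at = 3.77 + (-0.6)(2) = 2.57 m/s
Δx = v₀t + ½at² = 3.77·2 + 0.5·-0.6·2² = 6.35 m

Phase 3 (constant speed): v₀ = 2.57 m/s, a = 0 m/s².
Constant speed: t = d/v = 25/2.57 = 9.71 s

Phase 4 (decelerating): v₀ = 2.57 m/s, a = -1.1 m/s².
v = v₀ + at → t = (0 − 2.57) / -1.1 = 2.34 s
v² = v₀² + 2aΔx → Δx = (0² − 2.57²)/(2·-1.1) = 3.01 m
Total time = 1.21 + 2.00 + 9.71 + 2.34 = 15.3 s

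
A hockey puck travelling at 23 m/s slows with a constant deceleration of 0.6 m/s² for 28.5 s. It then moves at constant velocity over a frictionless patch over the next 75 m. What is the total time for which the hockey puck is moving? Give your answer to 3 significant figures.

Phase 1 (decelerating): v₀ = 23.0 m/s, a = -0.6 m/s².
v = v₀ + at = 23.0 + (-0.6)(28.5) = 5.90 m/s
Δx = v₀t + ½at² = 23.0·28.5 + 0.5·-0.6·28.5² = 412 m

Phase 2 (constant speed): v₀ = 5.90 m/s, a = 0 m/s².
Constant speed: t = d/v = 75/5.90 = 12.7 s
Total time = 28.5 + 12.7 = 41.2 s

41.2 s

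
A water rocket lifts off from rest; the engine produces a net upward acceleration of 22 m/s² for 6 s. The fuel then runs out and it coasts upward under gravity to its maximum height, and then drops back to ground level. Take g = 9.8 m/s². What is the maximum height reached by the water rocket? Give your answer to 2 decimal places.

1284.98 m

Phase 1 (powered ascent): v₀ = 0 m/s, a = 22 m/s².
v = v₀ + at = 0 + (22)(6) = 132 m/s
Δx = v₀t + ½at² = 0·6 + 0.5·22·6² = 396 m

Phase 2 (coasting upward): v₀ = 132 m/s, a = -9.8 m/s².
v = v₀ + at → t = (0 − 132) / -9.8 = 13.5 s
v² = v₀² + 2aΔx → Δx = (0² − 132²)/(2·-9.8) = 889 m
Maximum height = 396 + 889 = 1280 m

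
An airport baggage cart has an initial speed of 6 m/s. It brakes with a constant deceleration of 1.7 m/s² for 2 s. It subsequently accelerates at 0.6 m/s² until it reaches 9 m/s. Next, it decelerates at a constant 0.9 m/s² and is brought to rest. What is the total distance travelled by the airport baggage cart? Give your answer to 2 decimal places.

Phase 1 (decelerating): v₀ = 6.00 m/s, a = -1.7 m/s².
v = v₀ + at = 6.00 + (-1.7)(2) = 2.60 m/s
Δx = v₀t + ½at² = 6.00·2 + 0.5·-1.7·2² = 8.60 m

Phase 2 (accelerating): v₀ = 2.60 m/s, a = 0.6 m/s².
v = v₀ + at → t = (9 − 2.60) / 0.6 = 10.7 s
v² = v₀² + 2aΔx → Δx = (9² − 2.60²)/(2·0.6) = 61.9 m

Phase 3 (decelerating): v₀ = 9.00 m/s, a = -0.9 m/s².
v = v₀ + at → t = (0 − 9.00) / -0.9 = 10.0 s
v² = v₀² + 2aΔx → Δx = (0² − 9.00²)/(2·-0.9) = 45.0 m
Total distance = 8.60 + 61.9 + 45.0 = 115 m

115.47 m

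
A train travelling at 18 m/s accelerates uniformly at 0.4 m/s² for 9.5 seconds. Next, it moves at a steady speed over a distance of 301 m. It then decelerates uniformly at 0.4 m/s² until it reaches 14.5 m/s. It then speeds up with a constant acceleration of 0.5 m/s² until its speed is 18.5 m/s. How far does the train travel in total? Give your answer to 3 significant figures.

953 m

Phase 1 (accelerating): v₀ = 18.0 m/s, a = 0.4 m/s².
v = v₀ + at = 18.0 + (0.4)(9.5) = 21.8 m/s
Δx = v₀t + ½at² = 18.0·9.5 + 0.5·0.4·9.5² = 189 m

Phase 2 (constant speed): v₀ = 21.8 m/s, a = 0 m/s².
Constant speed: t = d/v = 301/21.8 = 13.8 s

Phase 3 (decelerating): v₀ = 21.8 m/s, a = -0.4 m/s².
v = v₀ + at → t = (14.5 − 21.8) / -0.4 = 18.2 s
v² = v₀² + 2aΔx → Δx = (14.5² − 21.8²)/(2·-0.4) = 331 m

Phase 4 (accelerating): v₀ = 14.5 m/s, a = 0.5 m/s².
v = v₀ + at → t = (18.5 − 14.5) / 0.5 = 8.00 s
v² = v₀² + 2aΔx → Δx = (18.5² − 14.5²)/(2·0.5) = 132 m
Total distance = 189 + 301 + 331 + 132 = 953 m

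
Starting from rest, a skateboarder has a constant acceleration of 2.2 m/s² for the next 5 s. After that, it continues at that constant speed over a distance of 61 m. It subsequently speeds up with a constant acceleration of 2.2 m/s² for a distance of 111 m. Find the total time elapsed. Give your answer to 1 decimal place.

16.8 s

Phase 1 (accelerating): v₀ = 0 m/s, a = 2.2 m/s².
v = v₀ + at = 0 + (2.2)(5) = 11.0 m/s
Δx = v₀t + ½at² = 0·5 + 0.5·2.2·5² = 27.5 m

Phase 2 (constant speed): v₀ = 11.0 m/s, a = 0 m/s².
Constant speed: t = d/v = 61/11.0 = 5.55 s

Phase 3 (accelerating): v₀ = 11.0 m/s, a = 2.2 m/s².
v² = v₀² + 2aΔx = 11.0² + 2·2.2·111 = 609 → v = 24.7 m/s
t = (v − v₀)/a = (24.7 − 11.0)/2.2 = 6.22 s
Total time = 5.00 + 5.55 + 6.22 = 16.8 s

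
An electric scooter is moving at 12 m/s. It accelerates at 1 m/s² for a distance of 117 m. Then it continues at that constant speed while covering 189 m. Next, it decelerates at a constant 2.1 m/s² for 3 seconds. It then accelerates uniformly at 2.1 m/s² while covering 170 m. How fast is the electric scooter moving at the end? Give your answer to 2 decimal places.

Phase 1 (accelerating): v₀ = 12.0 m/s, a = 1 m/s².
v² = v₀² + 2aΔx = 12.0² + 2·1·117 = 378 → v = 19.4 m/s
t = (v − v₀)/a = (19.4 − 12.0)/1 = 7.44 s

Phase 2 (constant speed): v₀ = 19.4 m/s, a = 0 m/s².
Constant speed: t = d/v = 189/19.4 = 9.72 s

Phase 3 (decelerating): v₀ = 19.4 m/s, a = -2.1 m/s².
v = v₀ + at = 19.4 + (-2.1)(3) = 13.1 m/s
Δx = v₀t + ½at² = 19.4·3 + 0.5·-2.1·3² = 48.9 m

Phase 4 (accelerating): v₀ = 13.1 m/s, a = 2.1 m/s².
v² = v₀² + 2aΔx = 13.1² + 2·2.1·170 = 887 → v = 29.8 m/s
t = (v − v₀)/a = (29.8 − 13.1)/2.1 = 7.92 s
Final speed = 29.8 m/s

29.78 m/s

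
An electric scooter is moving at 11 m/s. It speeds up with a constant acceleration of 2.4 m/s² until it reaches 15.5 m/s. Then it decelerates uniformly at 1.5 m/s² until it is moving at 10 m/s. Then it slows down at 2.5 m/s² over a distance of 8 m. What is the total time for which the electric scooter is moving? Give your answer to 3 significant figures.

6.44 s

Phase 1 (accelerating): v₀ = 11.0 m/s, a = 2.4 m/s².
v = v₀ + at → t = (15.5 − 11.0) / 2.4 = 1.88 s
v² = v₀² + 2aΔx → Δx = (15.5² − 11.0²)/(2·2.4) = 24.8 m

Phase 2 (decelerating): v₀ = 15.5 m/s, a = -1.5 m/s².
v = v₀ + at → t = (10 − 15.5) / -1.5 = 3.67 s
v² = v₀² + 2aΔx → Δx = (10² − 15.5²)/(2·-1.5) = 46.8 m

Phase 3 (decelerating): v₀ = 10.0 m/s, a = -2.5 m/s².
v² = v₀² + 2aΔx = 10.0² + 2·-2.5·8 = 60.0 → v = 7.75 m/s
t = (v − v₀)/a = (7.75 − 10.0)/-2.5 = 0.902 s
Total time = 1.88 + 3.67 + 0.902 = 6.44 s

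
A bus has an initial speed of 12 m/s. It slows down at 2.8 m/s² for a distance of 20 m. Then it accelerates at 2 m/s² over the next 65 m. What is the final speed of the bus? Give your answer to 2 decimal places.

17.09 m/s

Phase 1 (decelerating): v₀ = 12.0 m/s, a = -2.8 m/s².
v² = v₀² + 2aΔx = 12.0² + 2·-2.8·20 = 32.0 → v = 5.66 m/s
t = (v − v₀)/a = (5.66 − 12.0)/-2.8 = 2.27 s

Phase 2 (accelerating): v₀ = 5.66 m/s, a = 2 m/s².
v² = v₀² + 2aΔx = 5.66² + 2·2·65 = 292 → v = 17.1 m/s
t = (v − v₀)/a = (17.1 − 5.66)/2 = 5.72 s
Final speed = 17.1 m/s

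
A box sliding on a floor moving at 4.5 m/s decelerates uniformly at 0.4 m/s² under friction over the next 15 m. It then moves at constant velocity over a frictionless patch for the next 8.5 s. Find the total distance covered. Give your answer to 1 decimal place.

39.4 m

Phase 1 (decelerating): v₀ = 4.50 m/s, a = -0.4 m/s².
v² = v₀² + 2aΔx = 4.50² + 2·-0.4·15 = 8.25 → v = 2.87 m/s
t = (v − v₀)/a = (2.87 − 4.50)/-0.4 = 4.07 s

Phase 2 (constant speed): v₀ = 2.87 m/s, a = 0 m/s².
v = v₀ + at = 2.87 + (0)(8.5) = 2.87 m/s
Δx = v₀t + ½at² = 2.87·8.5 + 0.5·0·8.5² = 24.4 m
Total distance = 15.0 + 24.4 = 39.4 m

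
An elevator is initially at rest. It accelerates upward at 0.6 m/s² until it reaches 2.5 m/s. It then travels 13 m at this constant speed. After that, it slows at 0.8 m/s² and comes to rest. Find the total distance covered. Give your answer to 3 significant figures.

22.1 m

Phase 1 (accelerating): v₀ = 0 m/s, a = 0.6 m/s².
v = v₀ + at → t = (2.5 − 0) / 0.6 = 4.17 s
v² = v₀² + 2aΔx → Δx = (2.5² − 0²)/(2·0.6) = 5.21 m

Phase 2 (constant speed): v₀ = 2.50 m/s, a = 0 m/s².
Constant speed: t = d/v = 13/2.50 = 5.20 s

Phase 3 (decelerating): v₀ = 2.50 m/s, a = -0.8 m/s².
v = v₀ + at → t = (0 − 2.50) / -0.8 = 3.12 s
v² = v₀² + 2aΔx → Δx = (0² − 2.50²)/(2·-0.8) = 3.91 m
Total distance = 5.21 + 13.0 + 3.91 = 22.1 m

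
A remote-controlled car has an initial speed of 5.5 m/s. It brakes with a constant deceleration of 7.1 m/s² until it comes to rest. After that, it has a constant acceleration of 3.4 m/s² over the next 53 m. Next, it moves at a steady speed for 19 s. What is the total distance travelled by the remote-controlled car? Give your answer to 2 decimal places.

Phase 1 (decelerating): v₀ = 5.50 m/s, a = -7.1 m/s².
v = v₀ + at → t = (0 − 5.50) / -7.1 = 0.775 s
v² = v₀² + 2aΔx → Δx = (0² − 5.50²)/(2·-7.1) = 2.13 m

Phase 2 (accelerating): v₀ = 0 m/s, a = 3.4 m/s².
v² = v₀² + 2aΔx = 0² + 2·3.4·53 = 360 → v = 19.0 m/s
t = (v − v₀)/a = (19.0 − 0)/3.4 = 5.58 s

Phase 3 (constant speed): v₀ = 19.0 m/s, a = 0 m/s².
v = v₀ + at = 19.0 + (0)(19) = 19.0 m/s
Δx = v₀t + ½at² = 19.0·19 + 0.5·0·19² = 361 m
Total distance = 2.13 + 53.0 + 361 = 416 m

415.83 m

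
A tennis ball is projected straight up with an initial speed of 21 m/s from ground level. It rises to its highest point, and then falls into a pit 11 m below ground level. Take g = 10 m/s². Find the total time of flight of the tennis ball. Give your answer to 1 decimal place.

Phase 1 (rising): v₀ = 21.0 m/s, a = -10 m/s².
v = v₀ + at → t = (0 − 21.0) / -10 = 2.10 s
v² = v₀² + 2aΔx → Δx = (0² − 21.0²)/(2·-10) = 22.1 m

Phase 2 (falling): v₀ = 0 m/s, a = -10 m/s².
Falls 33.0 m from rest: t = √(2·33.0/10) = 2.57 s; v = g·t = 25.7 m/s.
Total time = 2.10 + 2.57 = 4.67 s

4.7 s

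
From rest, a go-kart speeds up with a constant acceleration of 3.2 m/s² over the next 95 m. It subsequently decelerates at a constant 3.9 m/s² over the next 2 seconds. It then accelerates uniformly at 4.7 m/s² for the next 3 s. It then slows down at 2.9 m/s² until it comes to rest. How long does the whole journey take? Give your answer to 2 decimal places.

Phase 1 (accelerating): v₀ = 0 m/s, a = 3.2 m/s².
v² = v₀² + 2aΔx = 0² + 2·3.2·95 = 608 → v = 24.7 m/s
t = (v − v₀)/a = (24.7 − 0)/3.2 = 7.71 s

Phase 2 (decelerating): v₀ = 24.7 m/s, a = -3.9 m/s².
v = v₀ + at = 24.7 + (-3.9)(2) = 16.9 m/s
Δx = v₀t + ½at² = 24.7·2 + 0.5·-3.9·2² = 41.5 m

Phase 3 (accelerating): v₀ = 16.9 m/s, a = 4.7 m/s².
v = v₀ + at = 16.9 + (4.7)(3) = 31.0 m/s
Δx = v₀t + ½at² = 16.9·3 + 0.5·4.7·3² = 71.7 m

Phase 4 (decelerating): v₀ = 31.0 m/s, a = -2.9 m/s².
v = v₀ + at → t = (0 − 31.0) / -2.9 = 10.7 s
v² = v₀² + 2aΔx → Δx = (0² − 31.0²)/(2·-2.9) = 165 m
Total time = 7.71 + 2.00 + 3.00 + 10.7 = 23.4 s

23.38 s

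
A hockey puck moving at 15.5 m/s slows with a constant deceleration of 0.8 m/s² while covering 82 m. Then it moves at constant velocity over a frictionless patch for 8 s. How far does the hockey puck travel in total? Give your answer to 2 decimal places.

Phase 1 (decelerating): v₀ = 15.5 m/s, a = -0.8 m/s².
v² = v₀² + 2aΔx = 15.5² + 2·-0.8·82 = 109 → v = 10.4 m/s
t = (v − v₀)/a = (10.4 − 15.5)/-0.8 = 6.32 s

Phase 2 (constant speed): v₀ = 10.4 m/s, a = 0 m/s².
v = v₀ + at = 10.4 + (0)(8) = 10.4 m/s
Δx = v₀t + ½at² = 10.4·8 + 0.5·0·8² = 83.5 m
Total distance = 82.0 + 83.5 = 166 m

165.54 m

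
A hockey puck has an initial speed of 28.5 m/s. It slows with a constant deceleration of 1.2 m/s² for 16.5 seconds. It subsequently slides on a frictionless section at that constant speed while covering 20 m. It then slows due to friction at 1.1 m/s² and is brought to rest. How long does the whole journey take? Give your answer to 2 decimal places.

26.71 s

Phase 1 (decelerating): v₀ = 28.5 m/s, a = -1.2 m/s².
v = v₀ + at = 28.5 + (-1.2)(16.5) = 8.70 m/s
Δx = v₀t + ½at² = 28.5·16.5 + 0.5·-1.2·16.5² = 307 m

Phase 2 (constant speed): v₀ = 8.70 m/s, a = 0 m/s².
Constant speed: t = d/v = 20/8.70 = 2.30 s

Phase 3 (decelerating): v₀ = 8.70 m/s, a = -1.1 m/s².
v = v₀ + at → t = (0 − 8.70) / -1.1 = 7.91 s
v² = v₀² + 2aΔx → Δx = (0² − 8.70²)/(2·-1.1) = 34.4 m
Total time = 16.5 + 2.30 + 7.91 = 26.7 s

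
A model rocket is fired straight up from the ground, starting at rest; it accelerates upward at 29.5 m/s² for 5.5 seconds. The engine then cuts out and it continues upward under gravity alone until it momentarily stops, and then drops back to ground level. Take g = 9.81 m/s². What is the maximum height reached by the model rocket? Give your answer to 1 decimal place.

1787.9 m

Phase 1 (powered ascent): v₀ = 0 m/s, a = 29.5 m/s².
v = v₀ + at = 0 + (29.5)(5.5) = 162 m/s
Δx = v₀t + ½at² = 0·5.5 + 0.5·29.5·5.5² = 446 m

Phase 2 (coasting upward): v₀ = 162 m/s, a = -9.81 m/s².
v = v₀ + at → t = (0 − 162) / -9.81 = 16.5 s
v² = v₀² + 2aΔx → Δx = (0² − 162²)/(2·-9.81) = 1340 m
Maximum height = 446 + 1340 = 1790 m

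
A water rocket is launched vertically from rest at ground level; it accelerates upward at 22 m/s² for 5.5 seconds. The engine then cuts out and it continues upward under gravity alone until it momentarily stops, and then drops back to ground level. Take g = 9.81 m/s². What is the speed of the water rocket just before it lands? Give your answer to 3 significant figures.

145 m/s

Phase 1 (powered ascent): v₀ = 0 m/s, a = 22 m/s².
v = v₀ + at = 0 + (22)(5.5) = 121 m/s
Δx = v₀t + ½at² = 0·5.5 + 0.5·22·5.5² = 333 m

Phase 2 (coasting upward): v₀ = 121 m/s, a = -9.81 m/s².
v = v₀ + at → t = (0 − 121) / -9.81 = 12.3 s
v² = v₀² + 2aΔx → Δx = (0² − 121²)/(2·-9.81) = 746 m

Phase 3 (free fall): v₀ = 0 m/s, a = -9.81 m/s².
Falls 1080 m from rest: t = √(2·1080/9.81) = 14.8 s; v = g·t = 145 m/s.
Impact speed = 145 m/s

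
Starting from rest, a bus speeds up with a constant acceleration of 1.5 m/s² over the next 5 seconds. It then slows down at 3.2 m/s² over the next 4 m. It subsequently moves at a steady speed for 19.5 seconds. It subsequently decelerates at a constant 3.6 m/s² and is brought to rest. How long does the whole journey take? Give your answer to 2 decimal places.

26.65 s

Phase 1 (accelerating): v₀ = 0 m/s, a = 1.5 m/s².
v = v₀ + at = 0 + (1.5)(5) = 7.50 m/s
Δx = v₀t + ½at² = 0·5 + 0.5·1.5·5² = 18.8 m

Phase 2 (decelerating): v₀ = 7.50 m/s, a = -3.2 m/s².
v² = v₀² + 2aΔx = 7.50² + 2·-3.2·4 = 30.6 → v = 5.54 m/s
t = (v − v₀)/a = (5.54 − 7.50)/-3.2 = 0.614 s

Phase 3 (constant speed): v₀ = 5.54 m/s, a = 0 m/s².
v = v₀ + at = 5.54 + (0)(19.5) = 5.54 m/s
Δx = v₀t + ½at² = 5.54·19.5 + 0.5·0·19.5² = 108 m

Phase 4 (decelerating): v₀ = 5.54 m/s, a = -3.6 m/s².
v = v₀ + at → t = (0 − 5.54) / -3.6 = 1.54 s
v² = v₀² + 2aΔx → Δx = (0² − 5.54²)/(2·-3.6) = 4.26 m
Total time = 5.00 + 0.614 + 19.5 + 1.54 = 26.7 s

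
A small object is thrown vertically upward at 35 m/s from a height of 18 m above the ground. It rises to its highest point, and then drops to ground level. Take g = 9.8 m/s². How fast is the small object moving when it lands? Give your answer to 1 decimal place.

39.7 m/s

Phase 1 (rising): v₀ = 35.0 m/s, a = -9.8 m/s².
v = v₀ + at → t = (0 − 35.0) / -9.8 = 3.57 s
v² = v₀² + 2aΔx → Δx = (0² − 35.0²)/(2·-9.8) = 62.5 m

Phase 2 (falling): v₀ = 0 m/s, a = -9.8 m/s².
Falls 80.5 m from rest: t = √(2·80.5/9.8) = 4.05 s; v = g·t = 39.7 m/s.
Final speed = 39.7 m/s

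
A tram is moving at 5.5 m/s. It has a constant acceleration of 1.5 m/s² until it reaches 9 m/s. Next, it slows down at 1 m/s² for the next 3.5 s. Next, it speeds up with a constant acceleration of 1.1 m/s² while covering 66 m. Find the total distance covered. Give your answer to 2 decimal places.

108.29 m

Phase 1 (accelerating): v₀ = 5.50 m/s, a = 1.5 m/s².
v = v₀ + at → t = (9 − 5.50) / 1.5 = 2.33 s
v² = v₀² + 2aΔx → Δx = (9² − 5.50²)/(2·1.5) = 16.9 m

Phase 2 (decelerating): v₀ = 9.00 m/s, a = -1 m/s².
v = v₀ + at = 9.00 + (-1)(3.5) = 5.50 m/s
Δx = v₀t + ½at² = 9.00·3.5 + 0.5·-1·3.5² = 25.4 m

Phase 3 (accelerating): v₀ = 5.50 m/s, a = 1.1 m/s².
v² = v₀² + 2aΔx = 5.50² + 2·1.1·66 = 175 → v = 13.2 m/s
t = (v − v₀)/a = (13.2 − 5.50)/1.1 = 7.04 s
Total distance = 16.9 + 25.4 + 66.0 = 108 m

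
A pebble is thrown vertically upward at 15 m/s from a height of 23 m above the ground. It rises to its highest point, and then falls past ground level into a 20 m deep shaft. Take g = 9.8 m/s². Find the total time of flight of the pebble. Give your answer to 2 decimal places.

4.87 s

Phase 1 (rising): v₀ = 15.0 m/s, a = -9.8 m/s².
v = v₀ + at → t = (0 − 15.0) / -9.8 = 1.53 s
v² = v₀² + 2aΔx → Δx = (0² − 15.0²)/(2·-9.8) = 11.5 m

Phase 2 (falling): v₀ = 0 m/s, a = -9.8 m/s².
Falls 54.5 m from rest: t = √(2·54.5/9.8) = 3.33 s; v = g·t = 32.7 m/s.
Total time = 1.53 + 3.33 = 4.87 s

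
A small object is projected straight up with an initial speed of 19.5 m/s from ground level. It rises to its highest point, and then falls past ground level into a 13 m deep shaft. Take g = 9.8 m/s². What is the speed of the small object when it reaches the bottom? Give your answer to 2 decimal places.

25.20 m/s

Phase 1 (rising): v₀ = 19.5 m/s, a = -9.8 m/s².
v = v₀ + at → t = (0 − 19.5) / -9.8 = 1.99 s
v² = v₀² + 2aΔx → Δx = (0² − 19.5²)/(2·-9.8) = 19.4 m

Phase 2 (falling): v₀ = 0 m/s, a = -9.8 m/s².
Falls 32.4 m from rest: t = √(2·32.4/9.8) = 2.57 s; v = g·t = 25.2 m/s.
Final speed = 25.2 m/s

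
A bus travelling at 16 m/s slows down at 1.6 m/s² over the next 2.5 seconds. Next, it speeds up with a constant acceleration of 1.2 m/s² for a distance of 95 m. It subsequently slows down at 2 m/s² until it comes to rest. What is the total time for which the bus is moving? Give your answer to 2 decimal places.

18.22 s

Phase 1 (decelerating): v₀ = 16.0 m/s, a = -1.6 m/s².
v = v₀ + at = 16.0 + (-1.6)(2.5) = 12.0 m/s
Δx = v₀t + ½at² = 16.0·2.5 + 0.5·-1.6·2.5² = 35.0 m

Phase 2 (accelerating): v₀ = 12.0 m/s, a = 1.2 m/s².
v² = v₀² + 2aΔx = 12.0² + 2·1.2·95 = 372 → v = 19.3 m/s
t = (v − v₀)/a = (19.3 − 12.0)/1.2 = 6.07 s

Phase 3 (decelerating): v₀ = 19.3 m/s, a = -2 m/s².
v = v₀ + at → t = (0 − 19.3) / -2 = 9.64 s
v² = v₀² + 2aΔx → Δx = (0² − 19.3²)/(2·-2) = 93.0 m
Total time = 2.50 + 6.07 + 9.64 = 18.2 s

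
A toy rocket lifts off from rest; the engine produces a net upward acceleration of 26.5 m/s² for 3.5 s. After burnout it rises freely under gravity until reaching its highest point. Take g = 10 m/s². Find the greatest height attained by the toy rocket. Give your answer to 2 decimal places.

592.44 m

Phase 1 (powered ascent): v₀ = 0 m/s, a = 26.5 m/s².
v = v₀ + at = 0 + (26.5)(3.5) = 92.8 m/s
Δx = v₀t + ½at² = 0·3.5 + 0.5·26.5·3.5² = 162 m

Phase 2 (coasting upward): v₀ = 92.8 m/s, a = -10 m/s².
v = v₀ + at → t = (0 − 92.8) / -10 = 9.28 s
v² = v₀² + 2aΔx → Δx = (0² − 92.8²)/(2·-10) = 430 m
Maximum height = 162 + 430 = 592 m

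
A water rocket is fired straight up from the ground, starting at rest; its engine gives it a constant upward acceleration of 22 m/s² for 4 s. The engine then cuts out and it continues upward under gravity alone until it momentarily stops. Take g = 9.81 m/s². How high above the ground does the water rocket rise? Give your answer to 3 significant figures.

571 m

Phase 1 (powered ascent): v₀ = 0 m/s, a = 22 m/s².
v = v₀ + at = 0 + (22)(4) = 88.0 m/s
Δx = v₀t + ½at² = 0·4 + 0.5·22·4² = 176 m

Phase 2 (coasting upward): v₀ = 88.0 m/s, a = -9.81 m/s².
v = v₀ + at → t = (0 − 88.0) / -9.81 = 8.97 s
v² = v₀² + 2aΔx → Δx = (0² − 88.0²)/(2·-9.81) = 395 m
Maximum height = 176 + 395 = 571 m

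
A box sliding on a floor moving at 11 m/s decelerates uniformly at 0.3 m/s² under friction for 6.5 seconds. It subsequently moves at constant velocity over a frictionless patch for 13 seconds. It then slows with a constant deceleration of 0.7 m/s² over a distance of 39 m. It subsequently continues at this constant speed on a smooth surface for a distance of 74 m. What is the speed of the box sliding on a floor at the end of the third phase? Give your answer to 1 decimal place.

Phase 1 (decelerating): v₀ = 11.0 m/s, a = -0.3 m/s².
v = v₀ + at = 11.0 + (-0.3)(6.5) = 9.05 m/s
Δx = v₀t + ½at² = 11.0·6.5 + 0.5·-0.3·6.5² = 65.2 m

Phase 2 (constant speed): v₀ = 9.05 m/s, a = 0 m/s².
v = v₀ + at = 9.05 + (0)(13) = 9.05 m/s
Δx = v₀t + ½at² = 9.05·13 + 0.5·0·13² = 118 m

Phase 3 (decelerating): v₀ = 9.05 m/s, a = -0.7 m/s².
v² = v₀² + 2aΔx = 9.05² + 2·-0.7·39 = 27.3 → v = 5.23 m/s
t = (v − v₀)/a = (5.23 − 9.05)/-0.7 = 5.46 s
Speed at end of phase 3 = 5.23 m/s

5.2 m/s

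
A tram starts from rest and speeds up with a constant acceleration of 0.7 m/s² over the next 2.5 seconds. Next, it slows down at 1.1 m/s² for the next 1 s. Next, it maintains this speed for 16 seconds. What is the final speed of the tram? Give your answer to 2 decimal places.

0.65 m/s

Phase 1 (accelerating): v₀ = 0 m/s, a = 0.7 m/s².
v = v₀ + at = 0 + (0.7)(2.5) = 1.75 m/s
Δx = v₀t + ½at² = 0·2.5 + 0.5·0.7·2.5² = 2.19 m

Phase 2 (decelerating): v₀ = 1.75 m/s, a = -1.1 m/s².
v = v₀ + at = 1.75 + (-1.1)(1) = 0.650 m/s
Δx = v₀t + ½at² = 1.75·1 + 0.5·-1.1·1² = 1.20 m

Phase 3 (constant speed): v₀ = 0.650 m/s, a = 0 m/s².
v = v₀ + at = 0.650 + (0)(16) = 0.650 m/s
Δx = v₀t + ½at² = 0.650·16 + 0.5·0·16² = 10.4 m
Final speed = 0.650 m/s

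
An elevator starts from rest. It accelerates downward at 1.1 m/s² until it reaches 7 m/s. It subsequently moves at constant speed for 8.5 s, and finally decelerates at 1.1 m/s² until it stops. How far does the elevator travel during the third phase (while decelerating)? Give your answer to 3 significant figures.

Phase 1 (accelerating): v₀ = 0 m/s, a = 1.1 m/s².
v = v₀ + at → t = (7 − 0) / 1.1 = 6.36 s
v² = v₀² + 2aΔx → Δx = (7² − 0²)/(2·1.1) = 22.3 m

Phase 2 (constant speed): v₀ = 7.00 m/s, a = 0 m/s².
v = v₀ + at = 7.00 + (0)(8.5) = 7.00 m/s
Δx = v₀t + ½at² = 7.00·8.5 + 0.5·0·8.5² = 59.5 m

Phase 3 (decelerating): v₀ = 7.00 m/s, a = -1.1 m/s².
v = v₀ + at → t = (0 − 7.00) / -1.1 = 6.36 s
v² = v₀² + 2aΔx → Δx = (0² − 7.00²)/(2·-1.1) = 22.3 m
Distance in phase 3 = 22.3 m

22.3 m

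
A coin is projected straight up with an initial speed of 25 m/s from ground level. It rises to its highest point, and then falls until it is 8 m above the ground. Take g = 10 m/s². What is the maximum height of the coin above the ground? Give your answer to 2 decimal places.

31.25 m

Phase 1 (rising): v₀ = 25.0 m/s, a = -10 m/s².
v = v₀ + at → t = (0 − 25.0) / -10 = 2.50 s
v² = v₀² + 2aΔx → Δx = (0² − 25.0²)/(2·-10) = 31.2 m
Maximum height = 31.2 m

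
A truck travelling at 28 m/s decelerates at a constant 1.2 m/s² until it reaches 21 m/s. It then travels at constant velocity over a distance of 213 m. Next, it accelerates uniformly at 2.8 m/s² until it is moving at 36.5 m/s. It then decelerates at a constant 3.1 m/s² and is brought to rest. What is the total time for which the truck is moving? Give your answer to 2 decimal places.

Phase 1 (decelerating): v₀ = 28.0 m/s, a = -1.2 m/s².
v = v₀ + at → t = (21 − 28.0) / -1.2 = 5.83 s
v² = v₀² + 2aΔx → Δx = (21² − 28.0²)/(2·-1.2) = 143 m

Phase 2 (constant speed): v₀ = 21.0 m/s, a = 0 m/s².
Constant speed: t = d/v = 213/21.0 = 10.1 s

Phase 3 (accelerating): v₀ = 21.0 m/s, a = 2.8 m/s².
v = v₀ + at → t = (36.5 − 21.0) / 2.8 = 5.54 s
v² = v₀² + 2aΔx → Δx = (36.5² − 21.0²)/(2·2.8) = 159 m

Phase 4 (decelerating): v₀ = 36.5 m/s, a = -3.1 m/s².
v = v₀ + at → t = (0 − 36.5) / -3.1 = 11.8 s
v² = v₀² + 2aΔx → Δx = (0² − 36.5²)/(2·-3.1) = 215 m
Total time = 5.83 + 10.1 + 5.54 + 11.8 = 33.3 s

33.29 s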